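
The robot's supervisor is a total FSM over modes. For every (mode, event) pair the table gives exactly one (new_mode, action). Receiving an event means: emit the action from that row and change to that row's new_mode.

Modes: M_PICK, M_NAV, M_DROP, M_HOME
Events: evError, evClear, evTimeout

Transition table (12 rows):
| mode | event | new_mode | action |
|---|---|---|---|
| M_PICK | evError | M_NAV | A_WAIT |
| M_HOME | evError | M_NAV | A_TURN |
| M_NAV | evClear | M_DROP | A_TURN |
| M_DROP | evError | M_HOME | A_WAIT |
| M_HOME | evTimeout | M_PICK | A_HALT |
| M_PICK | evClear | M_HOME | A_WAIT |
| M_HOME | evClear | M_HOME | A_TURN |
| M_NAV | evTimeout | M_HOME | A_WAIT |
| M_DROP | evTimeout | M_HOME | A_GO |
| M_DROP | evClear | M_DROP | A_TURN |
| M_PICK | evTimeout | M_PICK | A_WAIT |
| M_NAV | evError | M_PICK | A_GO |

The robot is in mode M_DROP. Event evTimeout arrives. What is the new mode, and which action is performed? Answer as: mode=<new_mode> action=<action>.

mode=M_HOME action=A_GO

current mode = M_DROP; filter table to that mode:
  (M_DROP, evError) → (M_HOME, A_WAIT)
  (M_DROP, evTimeout) → (M_HOME, A_GO)  ← event matches
  (M_DROP, evClear) → (M_DROP, A_TURN)
event = evTimeout selects (M_HOME, A_GO)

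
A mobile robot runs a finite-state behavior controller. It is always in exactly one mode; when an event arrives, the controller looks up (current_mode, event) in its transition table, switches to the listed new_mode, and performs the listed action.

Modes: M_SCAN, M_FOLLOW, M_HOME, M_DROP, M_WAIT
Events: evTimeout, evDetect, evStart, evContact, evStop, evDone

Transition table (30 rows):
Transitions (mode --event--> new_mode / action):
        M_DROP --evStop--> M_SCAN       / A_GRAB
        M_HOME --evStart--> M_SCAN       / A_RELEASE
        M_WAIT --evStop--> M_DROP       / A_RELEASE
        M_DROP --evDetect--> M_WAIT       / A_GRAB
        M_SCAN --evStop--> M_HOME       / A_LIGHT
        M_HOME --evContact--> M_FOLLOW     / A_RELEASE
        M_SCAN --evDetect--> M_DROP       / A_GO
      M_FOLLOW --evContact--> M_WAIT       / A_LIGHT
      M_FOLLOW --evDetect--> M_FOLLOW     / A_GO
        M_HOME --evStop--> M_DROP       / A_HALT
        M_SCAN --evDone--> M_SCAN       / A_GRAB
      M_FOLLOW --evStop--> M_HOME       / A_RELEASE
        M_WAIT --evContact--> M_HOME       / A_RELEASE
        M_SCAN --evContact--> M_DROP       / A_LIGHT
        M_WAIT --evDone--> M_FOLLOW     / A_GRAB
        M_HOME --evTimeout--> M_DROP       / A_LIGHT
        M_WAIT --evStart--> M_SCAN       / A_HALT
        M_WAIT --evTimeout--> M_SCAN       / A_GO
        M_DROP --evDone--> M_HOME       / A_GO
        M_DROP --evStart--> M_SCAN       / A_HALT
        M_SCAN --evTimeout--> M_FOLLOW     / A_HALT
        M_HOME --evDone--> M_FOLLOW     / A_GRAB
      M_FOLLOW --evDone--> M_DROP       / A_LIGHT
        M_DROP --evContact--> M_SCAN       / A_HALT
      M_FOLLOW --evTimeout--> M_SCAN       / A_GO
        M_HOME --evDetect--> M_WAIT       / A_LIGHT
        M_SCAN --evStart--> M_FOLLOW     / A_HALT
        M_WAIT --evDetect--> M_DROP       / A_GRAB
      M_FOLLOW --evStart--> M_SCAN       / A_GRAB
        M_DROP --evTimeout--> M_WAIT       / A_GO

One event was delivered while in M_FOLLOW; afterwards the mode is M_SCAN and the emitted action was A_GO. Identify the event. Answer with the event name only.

evTimeout

try evTimeout: (M_FOLLOW, evTimeout) → (M_SCAN, A_GO)  ← matches
try evDetect: (M_FOLLOW, evDetect) → (M_FOLLOW, A_GO)
try evStart: (M_FOLLOW, evStart) → (M_SCAN, A_GRAB)
try evContact: (M_FOLLOW, evContact) → (M_WAIT, A_LIGHT)
try evStop: (M_FOLLOW, evStop) → (M_HOME, A_RELEASE)
try evDone: (M_FOLLOW, evDone) → (M_DROP, A_LIGHT)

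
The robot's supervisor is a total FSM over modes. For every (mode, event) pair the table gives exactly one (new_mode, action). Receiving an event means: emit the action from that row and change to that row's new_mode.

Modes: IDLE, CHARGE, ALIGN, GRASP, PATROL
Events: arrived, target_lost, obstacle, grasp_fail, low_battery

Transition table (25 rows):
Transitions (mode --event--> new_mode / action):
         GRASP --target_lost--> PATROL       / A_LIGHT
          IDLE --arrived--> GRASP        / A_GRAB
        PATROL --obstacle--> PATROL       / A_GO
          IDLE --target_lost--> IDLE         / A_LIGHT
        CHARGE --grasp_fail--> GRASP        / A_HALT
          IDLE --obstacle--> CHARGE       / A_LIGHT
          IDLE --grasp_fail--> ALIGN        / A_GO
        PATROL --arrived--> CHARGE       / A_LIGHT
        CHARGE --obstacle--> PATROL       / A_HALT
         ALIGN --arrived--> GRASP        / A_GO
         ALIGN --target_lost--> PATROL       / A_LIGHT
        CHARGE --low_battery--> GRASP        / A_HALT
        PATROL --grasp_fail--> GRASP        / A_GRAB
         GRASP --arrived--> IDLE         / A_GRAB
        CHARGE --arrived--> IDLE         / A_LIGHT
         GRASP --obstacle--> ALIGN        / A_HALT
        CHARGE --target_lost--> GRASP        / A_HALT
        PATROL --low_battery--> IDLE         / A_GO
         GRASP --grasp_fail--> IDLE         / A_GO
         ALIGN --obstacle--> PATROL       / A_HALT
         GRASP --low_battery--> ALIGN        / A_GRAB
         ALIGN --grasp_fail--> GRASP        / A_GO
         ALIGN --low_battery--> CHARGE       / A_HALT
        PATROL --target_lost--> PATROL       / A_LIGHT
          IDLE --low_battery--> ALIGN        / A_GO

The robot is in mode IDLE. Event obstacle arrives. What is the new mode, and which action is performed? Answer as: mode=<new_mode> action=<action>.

current mode = IDLE; filter table to that mode:
  (IDLE, arrived) → (GRASP, A_GRAB)
  (IDLE, target_lost) → (IDLE, A_LIGHT)
  (IDLE, obstacle) → (CHARGE, A_LIGHT)  ← event matches
  (IDLE, grasp_fail) → (ALIGN, A_GO)
  (IDLE, low_battery) → (ALIGN, A_GO)
event = obstacle selects (CHARGE, A_LIGHT)

mode=CHARGE action=A_LIGHT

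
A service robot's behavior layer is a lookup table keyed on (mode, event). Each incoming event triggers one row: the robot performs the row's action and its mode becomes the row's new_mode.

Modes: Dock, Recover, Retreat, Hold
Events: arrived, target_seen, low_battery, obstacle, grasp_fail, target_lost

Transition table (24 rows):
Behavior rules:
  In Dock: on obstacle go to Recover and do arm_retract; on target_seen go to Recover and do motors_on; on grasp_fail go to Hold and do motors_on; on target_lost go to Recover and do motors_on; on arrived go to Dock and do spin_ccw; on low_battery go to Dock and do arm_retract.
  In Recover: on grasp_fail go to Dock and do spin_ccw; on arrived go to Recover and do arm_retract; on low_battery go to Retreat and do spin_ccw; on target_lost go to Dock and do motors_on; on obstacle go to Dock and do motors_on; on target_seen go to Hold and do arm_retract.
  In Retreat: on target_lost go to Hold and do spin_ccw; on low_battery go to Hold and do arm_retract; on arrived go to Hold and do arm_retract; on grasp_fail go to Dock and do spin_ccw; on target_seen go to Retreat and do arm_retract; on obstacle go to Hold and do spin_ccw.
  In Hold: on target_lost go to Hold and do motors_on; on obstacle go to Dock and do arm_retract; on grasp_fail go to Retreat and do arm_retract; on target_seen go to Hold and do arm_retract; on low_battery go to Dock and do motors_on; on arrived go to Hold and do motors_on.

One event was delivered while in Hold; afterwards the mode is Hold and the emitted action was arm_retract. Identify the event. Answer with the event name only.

target_seen

try arrived: (Hold, arrived) → (Hold, motors_on)
try target_seen: (Hold, target_seen) → (Hold, arm_retract)  ← matches
try low_battery: (Hold, low_battery) → (Dock, motors_on)
try obstacle: (Hold, obstacle) → (Dock, arm_retract)
try grasp_fail: (Hold, grasp_fail) → (Retreat, arm_retract)
try target_lost: (Hold, target_lost) → (Hold, motors_on)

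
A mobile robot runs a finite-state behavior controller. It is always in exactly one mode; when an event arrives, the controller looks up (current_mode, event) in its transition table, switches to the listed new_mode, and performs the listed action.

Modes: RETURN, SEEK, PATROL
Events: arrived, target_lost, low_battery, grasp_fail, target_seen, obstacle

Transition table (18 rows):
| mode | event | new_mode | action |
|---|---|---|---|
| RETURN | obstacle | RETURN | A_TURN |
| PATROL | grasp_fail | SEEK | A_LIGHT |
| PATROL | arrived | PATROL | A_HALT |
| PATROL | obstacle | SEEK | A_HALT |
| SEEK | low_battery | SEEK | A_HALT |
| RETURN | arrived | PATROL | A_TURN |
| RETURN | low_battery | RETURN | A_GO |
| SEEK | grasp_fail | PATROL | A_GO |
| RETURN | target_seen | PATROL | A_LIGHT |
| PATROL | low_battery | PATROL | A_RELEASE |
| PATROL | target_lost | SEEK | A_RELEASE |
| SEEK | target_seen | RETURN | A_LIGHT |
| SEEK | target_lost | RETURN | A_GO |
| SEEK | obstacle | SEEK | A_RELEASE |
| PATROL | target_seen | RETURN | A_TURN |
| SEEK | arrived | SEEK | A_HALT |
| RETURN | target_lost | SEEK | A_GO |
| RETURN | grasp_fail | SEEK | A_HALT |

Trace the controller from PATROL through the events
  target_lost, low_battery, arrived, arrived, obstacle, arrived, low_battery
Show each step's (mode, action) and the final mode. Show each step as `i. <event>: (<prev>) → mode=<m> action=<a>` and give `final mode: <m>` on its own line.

1. target_lost: (PATROL) → mode=SEEK action=A_RELEASE
2. low_battery: (SEEK) → mode=SEEK action=A_HALT
3. arrived: (SEEK) → mode=SEEK action=A_HALT
4. arrived: (SEEK) → mode=SEEK action=A_HALT
5. obstacle: (SEEK) → mode=SEEK action=A_RELEASE
6. arrived: (SEEK) → mode=SEEK action=A_HALT
7. low_battery: (SEEK) → mode=SEEK action=A_HALT

final mode: SEEK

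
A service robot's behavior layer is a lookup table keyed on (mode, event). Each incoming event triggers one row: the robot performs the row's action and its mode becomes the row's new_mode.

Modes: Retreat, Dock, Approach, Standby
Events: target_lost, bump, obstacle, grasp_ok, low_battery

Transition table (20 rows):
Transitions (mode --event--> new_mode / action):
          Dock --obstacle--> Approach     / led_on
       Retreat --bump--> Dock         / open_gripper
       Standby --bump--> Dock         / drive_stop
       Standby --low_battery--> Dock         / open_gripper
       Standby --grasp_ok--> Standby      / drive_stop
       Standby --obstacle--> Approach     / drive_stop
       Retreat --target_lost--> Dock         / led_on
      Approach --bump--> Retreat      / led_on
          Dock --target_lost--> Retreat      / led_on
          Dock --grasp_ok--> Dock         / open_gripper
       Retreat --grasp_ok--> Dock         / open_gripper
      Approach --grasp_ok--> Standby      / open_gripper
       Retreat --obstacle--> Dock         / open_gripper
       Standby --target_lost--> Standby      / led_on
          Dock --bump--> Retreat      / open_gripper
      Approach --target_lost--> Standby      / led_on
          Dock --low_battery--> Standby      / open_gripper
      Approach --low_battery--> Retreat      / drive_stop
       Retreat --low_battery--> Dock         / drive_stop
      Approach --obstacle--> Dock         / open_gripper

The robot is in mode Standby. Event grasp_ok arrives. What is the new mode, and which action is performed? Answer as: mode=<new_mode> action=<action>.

current mode = Standby; filter table to that mode:
  (Standby, bump) → (Dock, drive_stop)
  (Standby, low_battery) → (Dock, open_gripper)
  (Standby, grasp_ok) → (Standby, drive_stop)  ← event matches
  (Standby, obstacle) → (Approach, drive_stop)
  (Standby, target_lost) → (Standby, led_on)
event = grasp_ok selects (Standby, drive_stop)

mode=Standby action=drive_stop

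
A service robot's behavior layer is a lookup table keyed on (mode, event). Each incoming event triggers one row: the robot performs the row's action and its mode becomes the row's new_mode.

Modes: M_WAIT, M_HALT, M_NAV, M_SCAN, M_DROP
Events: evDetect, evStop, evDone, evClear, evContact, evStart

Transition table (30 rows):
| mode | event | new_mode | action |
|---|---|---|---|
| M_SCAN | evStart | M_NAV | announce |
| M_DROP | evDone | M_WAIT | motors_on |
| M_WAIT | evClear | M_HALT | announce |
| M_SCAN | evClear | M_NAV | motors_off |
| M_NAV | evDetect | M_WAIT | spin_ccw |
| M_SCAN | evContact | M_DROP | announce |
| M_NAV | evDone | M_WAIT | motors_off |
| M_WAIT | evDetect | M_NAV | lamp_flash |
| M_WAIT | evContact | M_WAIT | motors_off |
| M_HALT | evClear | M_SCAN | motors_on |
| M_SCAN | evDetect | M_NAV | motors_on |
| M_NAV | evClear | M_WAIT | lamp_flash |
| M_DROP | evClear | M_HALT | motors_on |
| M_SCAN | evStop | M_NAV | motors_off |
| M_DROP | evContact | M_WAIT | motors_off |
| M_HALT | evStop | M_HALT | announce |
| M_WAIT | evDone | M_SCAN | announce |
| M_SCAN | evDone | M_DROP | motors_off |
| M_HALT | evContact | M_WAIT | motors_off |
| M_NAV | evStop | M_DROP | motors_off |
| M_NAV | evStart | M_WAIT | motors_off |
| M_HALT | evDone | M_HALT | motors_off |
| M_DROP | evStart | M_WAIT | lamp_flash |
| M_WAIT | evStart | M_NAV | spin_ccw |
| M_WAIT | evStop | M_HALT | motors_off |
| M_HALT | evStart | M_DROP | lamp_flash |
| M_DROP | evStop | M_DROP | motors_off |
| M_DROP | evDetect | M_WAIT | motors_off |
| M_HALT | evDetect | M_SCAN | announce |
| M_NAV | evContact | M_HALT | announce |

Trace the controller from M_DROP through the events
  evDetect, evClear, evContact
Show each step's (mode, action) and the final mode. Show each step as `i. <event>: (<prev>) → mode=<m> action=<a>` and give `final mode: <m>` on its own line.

final mode: M_WAIT

1. evDetect: (M_DROP) → mode=M_WAIT action=motors_off
2. evClear: (M_WAIT) → mode=M_HALT action=announce
3. evContact: (M_HALT) → mode=M_WAIT action=motors_off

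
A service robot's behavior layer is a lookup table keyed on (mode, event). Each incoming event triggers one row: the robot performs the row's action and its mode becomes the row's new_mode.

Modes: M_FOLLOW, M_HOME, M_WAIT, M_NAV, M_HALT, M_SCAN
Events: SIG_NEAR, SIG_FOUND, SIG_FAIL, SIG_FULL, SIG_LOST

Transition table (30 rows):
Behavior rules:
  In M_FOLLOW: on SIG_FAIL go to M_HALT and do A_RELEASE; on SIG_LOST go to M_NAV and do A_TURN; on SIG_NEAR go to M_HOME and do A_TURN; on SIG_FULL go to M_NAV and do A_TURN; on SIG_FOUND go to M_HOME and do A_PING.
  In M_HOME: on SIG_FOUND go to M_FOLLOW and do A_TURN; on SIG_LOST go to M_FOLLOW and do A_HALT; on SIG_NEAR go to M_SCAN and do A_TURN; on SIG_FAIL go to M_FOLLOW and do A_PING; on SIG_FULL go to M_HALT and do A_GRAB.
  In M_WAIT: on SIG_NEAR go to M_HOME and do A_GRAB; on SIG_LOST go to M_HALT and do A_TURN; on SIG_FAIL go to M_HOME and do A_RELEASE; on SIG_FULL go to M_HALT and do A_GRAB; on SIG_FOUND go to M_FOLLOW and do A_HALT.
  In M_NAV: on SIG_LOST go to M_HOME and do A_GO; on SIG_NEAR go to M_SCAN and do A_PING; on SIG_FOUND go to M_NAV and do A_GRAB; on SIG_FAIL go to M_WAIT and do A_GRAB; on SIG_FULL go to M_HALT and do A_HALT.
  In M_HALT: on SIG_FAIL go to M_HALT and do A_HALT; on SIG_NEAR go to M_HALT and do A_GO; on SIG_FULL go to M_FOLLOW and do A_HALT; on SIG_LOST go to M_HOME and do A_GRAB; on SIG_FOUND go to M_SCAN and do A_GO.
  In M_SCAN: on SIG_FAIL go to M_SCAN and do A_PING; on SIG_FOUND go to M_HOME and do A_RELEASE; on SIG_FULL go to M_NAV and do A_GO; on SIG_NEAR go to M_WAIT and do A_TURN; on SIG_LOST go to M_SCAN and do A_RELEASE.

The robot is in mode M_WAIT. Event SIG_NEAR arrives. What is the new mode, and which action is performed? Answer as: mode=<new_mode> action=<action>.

mode=M_HOME action=A_GRAB

current mode = M_WAIT; filter table to that mode:
  (M_WAIT, SIG_NEAR) → (M_HOME, A_GRAB)  ← event matches
  (M_WAIT, SIG_LOST) → (M_HALT, A_TURN)
  (M_WAIT, SIG_FAIL) → (M_HOME, A_RELEASE)
  (M_WAIT, SIG_FULL) → (M_HALT, A_GRAB)
  (M_WAIT, SIG_FOUND) → (M_FOLLOW, A_HALT)
event = SIG_NEAR selects (M_HOME, A_GRAB)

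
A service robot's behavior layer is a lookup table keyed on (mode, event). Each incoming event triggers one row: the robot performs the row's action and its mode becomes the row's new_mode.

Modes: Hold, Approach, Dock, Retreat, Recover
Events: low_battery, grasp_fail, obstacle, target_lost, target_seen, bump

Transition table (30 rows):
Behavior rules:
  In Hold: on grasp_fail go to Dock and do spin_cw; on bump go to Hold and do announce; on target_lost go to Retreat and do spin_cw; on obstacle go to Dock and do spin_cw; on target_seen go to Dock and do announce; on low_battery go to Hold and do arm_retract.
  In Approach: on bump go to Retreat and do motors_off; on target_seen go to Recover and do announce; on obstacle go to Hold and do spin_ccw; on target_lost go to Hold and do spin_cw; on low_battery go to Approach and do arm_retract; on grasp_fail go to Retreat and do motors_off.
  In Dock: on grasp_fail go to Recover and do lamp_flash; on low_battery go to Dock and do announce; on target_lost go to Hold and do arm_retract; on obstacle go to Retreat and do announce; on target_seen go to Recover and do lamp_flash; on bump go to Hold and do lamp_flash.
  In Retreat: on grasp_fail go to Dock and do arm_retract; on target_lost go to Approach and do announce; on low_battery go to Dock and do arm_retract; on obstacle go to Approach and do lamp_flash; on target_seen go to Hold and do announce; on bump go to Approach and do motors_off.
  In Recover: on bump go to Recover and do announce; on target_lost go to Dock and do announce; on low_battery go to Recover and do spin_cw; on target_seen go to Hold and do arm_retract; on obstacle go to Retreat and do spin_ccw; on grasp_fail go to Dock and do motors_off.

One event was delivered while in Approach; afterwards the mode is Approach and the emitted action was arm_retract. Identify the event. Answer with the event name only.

try low_battery: (Approach, low_battery) → (Approach, arm_retract)  ← matches
try grasp_fail: (Approach, grasp_fail) → (Retreat, motors_off)
try obstacle: (Approach, obstacle) → (Hold, spin_ccw)
try target_lost: (Approach, target_lost) → (Hold, spin_cw)
try target_seen: (Approach, target_seen) → (Recover, announce)
try bump: (Approach, bump) → (Retreat, motors_off)

low_battery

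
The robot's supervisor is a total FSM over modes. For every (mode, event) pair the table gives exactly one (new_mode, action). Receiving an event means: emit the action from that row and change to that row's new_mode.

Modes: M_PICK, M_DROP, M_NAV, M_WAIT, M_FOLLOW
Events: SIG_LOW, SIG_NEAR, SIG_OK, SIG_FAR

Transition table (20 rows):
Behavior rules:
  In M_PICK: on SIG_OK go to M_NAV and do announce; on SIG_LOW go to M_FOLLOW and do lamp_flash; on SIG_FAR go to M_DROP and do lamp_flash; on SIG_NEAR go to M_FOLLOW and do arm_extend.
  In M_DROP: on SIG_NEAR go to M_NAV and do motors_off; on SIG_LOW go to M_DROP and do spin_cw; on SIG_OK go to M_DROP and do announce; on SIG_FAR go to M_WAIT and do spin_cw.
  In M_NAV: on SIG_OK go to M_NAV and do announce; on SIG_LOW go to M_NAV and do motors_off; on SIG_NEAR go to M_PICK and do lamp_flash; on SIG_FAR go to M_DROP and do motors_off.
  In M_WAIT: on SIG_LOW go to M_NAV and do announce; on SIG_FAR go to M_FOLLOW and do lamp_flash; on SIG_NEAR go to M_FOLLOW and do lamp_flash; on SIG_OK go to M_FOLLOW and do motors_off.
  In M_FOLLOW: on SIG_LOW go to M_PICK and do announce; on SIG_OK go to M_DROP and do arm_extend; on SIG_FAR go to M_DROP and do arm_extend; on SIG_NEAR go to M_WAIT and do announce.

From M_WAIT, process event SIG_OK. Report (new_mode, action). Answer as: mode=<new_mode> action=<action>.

mode=M_FOLLOW action=motors_off

current mode = M_WAIT; filter table to that mode:
  (M_WAIT, SIG_LOW) → (M_NAV, announce)
  (M_WAIT, SIG_FAR) → (M_FOLLOW, lamp_flash)
  (M_WAIT, SIG_NEAR) → (M_FOLLOW, lamp_flash)
  (M_WAIT, SIG_OK) → (M_FOLLOW, motors_off)  ← event matches
event = SIG_OK selects (M_FOLLOW, motors_off)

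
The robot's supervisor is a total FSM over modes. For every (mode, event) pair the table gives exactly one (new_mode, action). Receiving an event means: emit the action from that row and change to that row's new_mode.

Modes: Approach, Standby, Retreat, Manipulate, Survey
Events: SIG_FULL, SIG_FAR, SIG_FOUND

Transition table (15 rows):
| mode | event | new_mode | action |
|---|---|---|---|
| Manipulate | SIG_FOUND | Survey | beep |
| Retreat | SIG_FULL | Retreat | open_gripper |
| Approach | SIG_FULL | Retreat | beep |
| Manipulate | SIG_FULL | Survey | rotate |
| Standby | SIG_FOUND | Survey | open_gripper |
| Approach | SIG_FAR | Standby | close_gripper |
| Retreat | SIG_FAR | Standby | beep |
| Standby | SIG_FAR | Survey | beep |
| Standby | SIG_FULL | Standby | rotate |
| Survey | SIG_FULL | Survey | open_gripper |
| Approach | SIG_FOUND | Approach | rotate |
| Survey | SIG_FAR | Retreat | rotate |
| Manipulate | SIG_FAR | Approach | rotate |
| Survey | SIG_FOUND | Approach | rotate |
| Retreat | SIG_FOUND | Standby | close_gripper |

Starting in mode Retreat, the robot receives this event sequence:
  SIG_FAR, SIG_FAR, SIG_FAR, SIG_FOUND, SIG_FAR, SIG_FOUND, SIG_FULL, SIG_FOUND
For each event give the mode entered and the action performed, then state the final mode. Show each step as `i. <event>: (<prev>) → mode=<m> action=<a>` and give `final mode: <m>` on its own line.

1. SIG_FAR: (Retreat) → mode=Standby action=beep
2. SIG_FAR: (Standby) → mode=Survey action=beep
3. SIG_FAR: (Survey) → mode=Retreat action=rotate
4. SIG_FOUND: (Retreat) → mode=Standby action=close_gripper
5. SIG_FAR: (Standby) → mode=Survey action=beep
6. SIG_FOUND: (Survey) → mode=Approach action=rotate
7. SIG_FULL: (Approach) → mode=Retreat action=beep
8. SIG_FOUND: (Retreat) → mode=Standby action=close_gripper

final mode: Standby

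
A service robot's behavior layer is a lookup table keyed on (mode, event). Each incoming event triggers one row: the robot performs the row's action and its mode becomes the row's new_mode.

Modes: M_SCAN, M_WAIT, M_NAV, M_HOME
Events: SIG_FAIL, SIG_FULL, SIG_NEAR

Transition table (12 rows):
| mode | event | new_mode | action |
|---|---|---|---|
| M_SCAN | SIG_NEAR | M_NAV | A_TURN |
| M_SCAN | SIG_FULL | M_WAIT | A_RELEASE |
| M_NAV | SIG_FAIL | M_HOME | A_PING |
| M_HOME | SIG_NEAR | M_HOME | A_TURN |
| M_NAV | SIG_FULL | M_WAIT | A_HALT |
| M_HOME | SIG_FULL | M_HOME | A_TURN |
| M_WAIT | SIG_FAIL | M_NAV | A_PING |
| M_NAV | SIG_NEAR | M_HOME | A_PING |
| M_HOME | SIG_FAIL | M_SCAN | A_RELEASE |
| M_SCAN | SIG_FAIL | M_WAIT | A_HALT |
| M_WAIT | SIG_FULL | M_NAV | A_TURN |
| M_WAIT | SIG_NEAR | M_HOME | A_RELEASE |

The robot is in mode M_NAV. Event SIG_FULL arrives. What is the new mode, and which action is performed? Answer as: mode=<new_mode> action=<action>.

current mode = M_NAV; filter table to that mode:
  (M_NAV, SIG_FAIL) → (M_HOME, A_PING)
  (M_NAV, SIG_FULL) → (M_WAIT, A_HALT)  ← event matches
  (M_NAV, SIG_NEAR) → (M_HOME, A_PING)
event = SIG_FULL selects (M_WAIT, A_HALT)

mode=M_WAIT action=A_HALT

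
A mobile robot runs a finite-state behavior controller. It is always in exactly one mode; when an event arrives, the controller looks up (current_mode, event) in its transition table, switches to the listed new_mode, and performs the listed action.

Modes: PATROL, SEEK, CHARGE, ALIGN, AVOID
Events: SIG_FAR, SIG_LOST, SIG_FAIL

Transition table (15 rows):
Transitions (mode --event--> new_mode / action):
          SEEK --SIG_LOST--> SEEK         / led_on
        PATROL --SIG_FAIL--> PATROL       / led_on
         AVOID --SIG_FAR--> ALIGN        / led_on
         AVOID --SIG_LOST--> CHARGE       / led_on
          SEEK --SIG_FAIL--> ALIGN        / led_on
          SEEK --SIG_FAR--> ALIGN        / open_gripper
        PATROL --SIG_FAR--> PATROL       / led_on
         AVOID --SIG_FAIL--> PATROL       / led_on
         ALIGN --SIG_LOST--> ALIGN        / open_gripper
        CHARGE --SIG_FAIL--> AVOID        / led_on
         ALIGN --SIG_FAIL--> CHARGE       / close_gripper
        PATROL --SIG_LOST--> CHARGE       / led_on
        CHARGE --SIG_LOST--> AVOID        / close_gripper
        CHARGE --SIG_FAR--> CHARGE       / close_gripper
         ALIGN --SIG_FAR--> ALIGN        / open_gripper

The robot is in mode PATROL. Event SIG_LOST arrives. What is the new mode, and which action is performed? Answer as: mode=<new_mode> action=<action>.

mode=CHARGE action=led_on

current mode = PATROL; filter table to that mode:
  (PATROL, SIG_FAIL) → (PATROL, led_on)
  (PATROL, SIG_FAR) → (PATROL, led_on)
  (PATROL, SIG_LOST) → (CHARGE, led_on)  ← event matches
event = SIG_LOST selects (CHARGE, led_on)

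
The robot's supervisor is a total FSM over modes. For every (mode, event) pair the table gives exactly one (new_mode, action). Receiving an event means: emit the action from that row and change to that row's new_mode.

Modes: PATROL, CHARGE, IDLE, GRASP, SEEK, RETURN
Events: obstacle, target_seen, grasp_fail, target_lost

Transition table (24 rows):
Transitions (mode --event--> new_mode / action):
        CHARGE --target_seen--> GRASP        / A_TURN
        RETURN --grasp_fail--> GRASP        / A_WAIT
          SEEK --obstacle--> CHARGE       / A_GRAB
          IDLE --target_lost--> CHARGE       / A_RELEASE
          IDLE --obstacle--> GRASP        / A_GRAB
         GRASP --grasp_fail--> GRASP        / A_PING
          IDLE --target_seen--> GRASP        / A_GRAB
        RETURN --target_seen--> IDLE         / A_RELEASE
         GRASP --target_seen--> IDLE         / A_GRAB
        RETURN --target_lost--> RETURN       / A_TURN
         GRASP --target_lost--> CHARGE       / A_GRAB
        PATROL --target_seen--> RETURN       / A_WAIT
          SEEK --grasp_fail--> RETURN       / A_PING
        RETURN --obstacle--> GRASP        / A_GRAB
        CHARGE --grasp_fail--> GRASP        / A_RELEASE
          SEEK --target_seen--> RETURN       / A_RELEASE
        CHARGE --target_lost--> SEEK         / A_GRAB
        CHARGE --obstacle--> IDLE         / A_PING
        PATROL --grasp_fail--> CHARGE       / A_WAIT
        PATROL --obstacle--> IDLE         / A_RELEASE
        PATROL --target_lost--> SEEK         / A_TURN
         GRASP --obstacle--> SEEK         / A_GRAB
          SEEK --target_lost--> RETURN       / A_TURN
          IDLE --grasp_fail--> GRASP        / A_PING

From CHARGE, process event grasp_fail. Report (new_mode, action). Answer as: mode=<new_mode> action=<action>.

current mode = CHARGE; filter table to that mode:
  (CHARGE, target_seen) → (GRASP, A_TURN)
  (CHARGE, grasp_fail) → (GRASP, A_RELEASE)  ← event matches
  (CHARGE, target_lost) → (SEEK, A_GRAB)
  (CHARGE, obstacle) → (IDLE, A_PING)
event = grasp_fail selects (GRASP, A_RELEASE)

mode=GRASP action=A_RELEASE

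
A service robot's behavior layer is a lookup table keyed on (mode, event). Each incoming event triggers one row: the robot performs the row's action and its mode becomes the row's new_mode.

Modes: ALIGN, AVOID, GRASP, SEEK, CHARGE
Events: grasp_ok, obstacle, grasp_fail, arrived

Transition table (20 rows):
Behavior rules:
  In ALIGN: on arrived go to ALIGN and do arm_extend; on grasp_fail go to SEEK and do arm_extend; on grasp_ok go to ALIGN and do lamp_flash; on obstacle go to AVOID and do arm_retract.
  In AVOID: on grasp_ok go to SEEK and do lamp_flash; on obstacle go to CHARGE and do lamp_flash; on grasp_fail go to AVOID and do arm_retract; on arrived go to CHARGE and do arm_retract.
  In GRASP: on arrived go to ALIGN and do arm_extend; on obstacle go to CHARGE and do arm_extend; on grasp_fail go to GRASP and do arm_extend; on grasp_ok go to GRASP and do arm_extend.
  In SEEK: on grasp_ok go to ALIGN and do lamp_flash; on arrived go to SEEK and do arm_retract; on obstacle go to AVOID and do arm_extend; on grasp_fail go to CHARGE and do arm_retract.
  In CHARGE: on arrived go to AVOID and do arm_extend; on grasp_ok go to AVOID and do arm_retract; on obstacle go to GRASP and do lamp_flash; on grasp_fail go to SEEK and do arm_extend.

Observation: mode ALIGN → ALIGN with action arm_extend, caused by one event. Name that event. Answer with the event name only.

try grasp_ok: (ALIGN, grasp_ok) → (ALIGN, lamp_flash)
try obstacle: (ALIGN, obstacle) → (AVOID, arm_retract)
try grasp_fail: (ALIGN, grasp_fail) → (SEEK, arm_extend)
try arrived: (ALIGN, arrived) → (ALIGN, arm_extend)  ← matches

arrived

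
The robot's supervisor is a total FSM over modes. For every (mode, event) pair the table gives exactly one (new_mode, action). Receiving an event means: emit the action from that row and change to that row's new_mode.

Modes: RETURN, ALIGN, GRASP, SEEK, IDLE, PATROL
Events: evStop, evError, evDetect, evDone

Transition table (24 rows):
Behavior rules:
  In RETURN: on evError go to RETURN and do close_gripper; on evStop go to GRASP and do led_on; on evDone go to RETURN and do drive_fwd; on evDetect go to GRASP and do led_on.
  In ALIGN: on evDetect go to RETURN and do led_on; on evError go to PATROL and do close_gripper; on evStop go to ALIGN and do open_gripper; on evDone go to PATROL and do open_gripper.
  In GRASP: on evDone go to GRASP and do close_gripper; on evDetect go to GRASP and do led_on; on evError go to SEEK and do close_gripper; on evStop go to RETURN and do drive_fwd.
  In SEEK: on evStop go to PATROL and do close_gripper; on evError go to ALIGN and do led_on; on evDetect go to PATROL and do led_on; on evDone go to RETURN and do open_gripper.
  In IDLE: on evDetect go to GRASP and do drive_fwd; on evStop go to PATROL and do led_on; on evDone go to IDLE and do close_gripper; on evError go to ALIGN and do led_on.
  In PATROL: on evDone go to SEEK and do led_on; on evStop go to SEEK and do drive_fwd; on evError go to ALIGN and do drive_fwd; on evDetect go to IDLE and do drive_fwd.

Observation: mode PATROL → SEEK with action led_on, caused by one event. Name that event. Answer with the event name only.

try evStop: (PATROL, evStop) → (SEEK, drive_fwd)
try evError: (PATROL, evError) → (ALIGN, drive_fwd)
try evDetect: (PATROL, evDetect) → (IDLE, drive_fwd)
try evDone: (PATROL, evDone) → (SEEK, led_on)  ← matches

evDone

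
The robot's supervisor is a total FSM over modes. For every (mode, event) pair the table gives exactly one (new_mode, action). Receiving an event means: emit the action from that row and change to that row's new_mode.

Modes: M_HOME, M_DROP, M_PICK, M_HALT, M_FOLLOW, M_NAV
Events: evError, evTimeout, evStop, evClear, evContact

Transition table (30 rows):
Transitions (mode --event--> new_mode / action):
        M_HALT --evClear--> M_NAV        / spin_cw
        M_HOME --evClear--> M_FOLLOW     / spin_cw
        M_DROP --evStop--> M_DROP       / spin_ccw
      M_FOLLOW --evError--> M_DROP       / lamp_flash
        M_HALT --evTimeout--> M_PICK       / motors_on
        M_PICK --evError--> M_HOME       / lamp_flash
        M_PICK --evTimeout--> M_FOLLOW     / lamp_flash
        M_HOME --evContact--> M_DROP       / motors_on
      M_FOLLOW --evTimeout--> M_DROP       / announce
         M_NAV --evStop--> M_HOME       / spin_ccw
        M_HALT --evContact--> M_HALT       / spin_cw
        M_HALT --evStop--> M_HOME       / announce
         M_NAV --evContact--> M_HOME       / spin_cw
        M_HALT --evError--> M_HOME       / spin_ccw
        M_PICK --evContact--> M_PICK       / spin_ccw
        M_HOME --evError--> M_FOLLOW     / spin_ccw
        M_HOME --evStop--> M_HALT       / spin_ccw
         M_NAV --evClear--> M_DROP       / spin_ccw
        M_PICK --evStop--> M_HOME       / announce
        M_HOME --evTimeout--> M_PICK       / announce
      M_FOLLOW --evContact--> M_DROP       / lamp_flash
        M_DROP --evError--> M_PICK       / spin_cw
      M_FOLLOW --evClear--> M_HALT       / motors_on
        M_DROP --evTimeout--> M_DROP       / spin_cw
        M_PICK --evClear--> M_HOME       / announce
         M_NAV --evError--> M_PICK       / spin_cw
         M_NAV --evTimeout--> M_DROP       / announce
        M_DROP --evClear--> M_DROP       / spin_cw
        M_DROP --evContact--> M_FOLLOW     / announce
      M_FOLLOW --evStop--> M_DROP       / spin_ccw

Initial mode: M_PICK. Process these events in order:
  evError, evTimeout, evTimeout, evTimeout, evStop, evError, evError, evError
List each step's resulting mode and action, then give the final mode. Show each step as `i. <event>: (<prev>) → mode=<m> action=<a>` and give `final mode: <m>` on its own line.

final mode: M_FOLLOW

1. evError: (M_PICK) → mode=M_HOME action=lamp_flash
2. evTimeout: (M_HOME) → mode=M_PICK action=announce
3. evTimeout: (M_PICK) → mode=M_FOLLOW action=lamp_flash
4. evTimeout: (M_FOLLOW) → mode=M_DROP action=announce
5. evStop: (M_DROP) → mode=M_DROP action=spin_ccw
6. evError: (M_DROP) → mode=M_PICK action=spin_cw
7. evError: (M_PICK) → mode=M_HOME action=lamp_flash
8. evError: (M_HOME) → mode=M_FOLLOW action=spin_ccw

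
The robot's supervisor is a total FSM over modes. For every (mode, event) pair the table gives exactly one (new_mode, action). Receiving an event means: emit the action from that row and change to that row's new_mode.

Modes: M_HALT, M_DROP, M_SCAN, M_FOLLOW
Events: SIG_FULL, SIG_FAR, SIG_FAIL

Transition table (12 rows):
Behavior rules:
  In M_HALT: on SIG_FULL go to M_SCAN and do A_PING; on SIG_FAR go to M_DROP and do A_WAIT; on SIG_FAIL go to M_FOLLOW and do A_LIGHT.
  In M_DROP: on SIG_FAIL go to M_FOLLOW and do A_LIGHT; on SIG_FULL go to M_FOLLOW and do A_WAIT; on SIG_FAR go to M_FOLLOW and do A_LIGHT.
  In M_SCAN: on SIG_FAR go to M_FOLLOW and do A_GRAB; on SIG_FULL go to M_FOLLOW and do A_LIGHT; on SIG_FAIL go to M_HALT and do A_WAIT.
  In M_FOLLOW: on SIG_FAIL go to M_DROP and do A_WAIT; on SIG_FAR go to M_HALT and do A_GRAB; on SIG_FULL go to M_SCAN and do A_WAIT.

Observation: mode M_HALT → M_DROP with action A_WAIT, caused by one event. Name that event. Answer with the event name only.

SIG_FAR

try SIG_FULL: (M_HALT, SIG_FULL) → (M_SCAN, A_PING)
try SIG_FAR: (M_HALT, SIG_FAR) → (M_DROP, A_WAIT)  ← matches
try SIG_FAIL: (M_HALT, SIG_FAIL) → (M_FOLLOW, A_LIGHT)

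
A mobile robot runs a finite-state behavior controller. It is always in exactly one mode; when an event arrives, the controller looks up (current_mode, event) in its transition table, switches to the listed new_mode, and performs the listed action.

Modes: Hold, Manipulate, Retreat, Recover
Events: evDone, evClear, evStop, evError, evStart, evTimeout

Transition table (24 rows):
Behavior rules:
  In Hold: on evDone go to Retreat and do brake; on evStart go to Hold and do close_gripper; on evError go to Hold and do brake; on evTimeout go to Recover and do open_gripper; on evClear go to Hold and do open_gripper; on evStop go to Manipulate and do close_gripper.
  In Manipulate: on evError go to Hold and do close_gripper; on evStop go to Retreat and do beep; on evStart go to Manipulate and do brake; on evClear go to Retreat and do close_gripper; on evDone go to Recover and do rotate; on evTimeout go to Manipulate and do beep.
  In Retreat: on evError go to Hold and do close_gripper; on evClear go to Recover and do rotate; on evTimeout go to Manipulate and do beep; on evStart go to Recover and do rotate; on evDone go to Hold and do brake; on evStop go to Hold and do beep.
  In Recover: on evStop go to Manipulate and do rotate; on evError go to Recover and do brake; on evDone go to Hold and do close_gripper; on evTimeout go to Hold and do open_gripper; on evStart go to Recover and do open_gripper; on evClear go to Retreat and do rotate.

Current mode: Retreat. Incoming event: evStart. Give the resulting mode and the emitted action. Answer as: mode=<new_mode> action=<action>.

current mode = Retreat; filter table to that mode:
  (Retreat, evError) → (Hold, close_gripper)
  (Retreat, evClear) → (Recover, rotate)
  (Retreat, evTimeout) → (Manipulate, beep)
  (Retreat, evStart) → (Recover, rotate)  ← event matches
  (Retreat, evDone) → (Hold, brake)
  (Retreat, evStop) → (Hold, beep)
event = evStart selects (Recover, rotate)

mode=Recover action=rotate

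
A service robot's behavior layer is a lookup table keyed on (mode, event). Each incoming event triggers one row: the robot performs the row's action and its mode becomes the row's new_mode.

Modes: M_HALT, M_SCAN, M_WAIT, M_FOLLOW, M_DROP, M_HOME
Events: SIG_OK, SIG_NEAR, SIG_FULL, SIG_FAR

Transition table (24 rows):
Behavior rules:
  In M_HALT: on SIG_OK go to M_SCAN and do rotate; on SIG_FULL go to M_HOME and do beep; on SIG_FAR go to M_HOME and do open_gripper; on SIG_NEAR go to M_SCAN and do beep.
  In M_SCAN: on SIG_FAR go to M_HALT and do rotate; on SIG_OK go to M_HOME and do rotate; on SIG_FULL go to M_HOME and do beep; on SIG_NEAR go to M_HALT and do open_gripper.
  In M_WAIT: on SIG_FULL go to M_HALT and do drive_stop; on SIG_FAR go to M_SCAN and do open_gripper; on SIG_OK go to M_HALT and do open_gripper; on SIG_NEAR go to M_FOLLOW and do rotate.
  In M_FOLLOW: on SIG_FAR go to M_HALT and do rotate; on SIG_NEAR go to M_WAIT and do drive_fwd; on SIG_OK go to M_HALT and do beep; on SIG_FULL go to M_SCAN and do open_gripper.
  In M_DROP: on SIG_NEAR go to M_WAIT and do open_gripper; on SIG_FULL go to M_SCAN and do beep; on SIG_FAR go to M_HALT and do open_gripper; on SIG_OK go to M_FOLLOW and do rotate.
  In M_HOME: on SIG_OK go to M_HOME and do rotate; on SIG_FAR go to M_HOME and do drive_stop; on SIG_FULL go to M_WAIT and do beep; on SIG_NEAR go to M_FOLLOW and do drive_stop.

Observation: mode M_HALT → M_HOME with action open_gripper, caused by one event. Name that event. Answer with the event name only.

SIG_FAR

try SIG_OK: (M_HALT, SIG_OK) → (M_SCAN, rotate)
try SIG_NEAR: (M_HALT, SIG_NEAR) → (M_SCAN, beep)
try SIG_FULL: (M_HALT, SIG_FULL) → (M_HOME, beep)
try SIG_FAR: (M_HALT, SIG_FAR) → (M_HOME, open_gripper)  ← matches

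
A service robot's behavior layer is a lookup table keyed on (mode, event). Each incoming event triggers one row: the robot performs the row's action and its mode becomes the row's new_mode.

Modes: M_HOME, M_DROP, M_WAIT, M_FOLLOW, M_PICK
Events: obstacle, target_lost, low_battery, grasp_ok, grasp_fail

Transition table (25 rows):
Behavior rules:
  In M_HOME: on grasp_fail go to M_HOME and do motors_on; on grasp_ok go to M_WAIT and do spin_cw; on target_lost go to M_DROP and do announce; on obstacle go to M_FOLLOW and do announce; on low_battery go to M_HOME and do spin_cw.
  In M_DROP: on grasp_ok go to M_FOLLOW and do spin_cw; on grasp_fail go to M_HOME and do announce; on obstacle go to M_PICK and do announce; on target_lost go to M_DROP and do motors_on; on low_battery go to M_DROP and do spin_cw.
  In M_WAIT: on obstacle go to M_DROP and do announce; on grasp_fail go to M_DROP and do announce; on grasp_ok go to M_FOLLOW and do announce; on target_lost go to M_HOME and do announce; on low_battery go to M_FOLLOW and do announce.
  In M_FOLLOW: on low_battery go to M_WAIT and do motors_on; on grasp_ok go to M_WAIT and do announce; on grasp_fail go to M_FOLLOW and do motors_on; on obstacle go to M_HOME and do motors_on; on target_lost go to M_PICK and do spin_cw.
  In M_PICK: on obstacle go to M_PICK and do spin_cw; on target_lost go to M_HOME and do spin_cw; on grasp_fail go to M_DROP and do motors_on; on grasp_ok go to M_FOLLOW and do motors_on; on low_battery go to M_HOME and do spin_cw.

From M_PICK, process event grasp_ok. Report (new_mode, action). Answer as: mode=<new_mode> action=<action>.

current mode = M_PICK; filter table to that mode:
  (M_PICK, obstacle) → (M_PICK, spin_cw)
  (M_PICK, target_lost) → (M_HOME, spin_cw)
  (M_PICK, grasp_fail) → (M_DROP, motors_on)
  (M_PICK, grasp_ok) → (M_FOLLOW, motors_on)  ← event matches
  (M_PICK, low_battery) → (M_HOME, spin_cw)
event = grasp_ok selects (M_FOLLOW, motors_on)

mode=M_FOLLOW action=motors_on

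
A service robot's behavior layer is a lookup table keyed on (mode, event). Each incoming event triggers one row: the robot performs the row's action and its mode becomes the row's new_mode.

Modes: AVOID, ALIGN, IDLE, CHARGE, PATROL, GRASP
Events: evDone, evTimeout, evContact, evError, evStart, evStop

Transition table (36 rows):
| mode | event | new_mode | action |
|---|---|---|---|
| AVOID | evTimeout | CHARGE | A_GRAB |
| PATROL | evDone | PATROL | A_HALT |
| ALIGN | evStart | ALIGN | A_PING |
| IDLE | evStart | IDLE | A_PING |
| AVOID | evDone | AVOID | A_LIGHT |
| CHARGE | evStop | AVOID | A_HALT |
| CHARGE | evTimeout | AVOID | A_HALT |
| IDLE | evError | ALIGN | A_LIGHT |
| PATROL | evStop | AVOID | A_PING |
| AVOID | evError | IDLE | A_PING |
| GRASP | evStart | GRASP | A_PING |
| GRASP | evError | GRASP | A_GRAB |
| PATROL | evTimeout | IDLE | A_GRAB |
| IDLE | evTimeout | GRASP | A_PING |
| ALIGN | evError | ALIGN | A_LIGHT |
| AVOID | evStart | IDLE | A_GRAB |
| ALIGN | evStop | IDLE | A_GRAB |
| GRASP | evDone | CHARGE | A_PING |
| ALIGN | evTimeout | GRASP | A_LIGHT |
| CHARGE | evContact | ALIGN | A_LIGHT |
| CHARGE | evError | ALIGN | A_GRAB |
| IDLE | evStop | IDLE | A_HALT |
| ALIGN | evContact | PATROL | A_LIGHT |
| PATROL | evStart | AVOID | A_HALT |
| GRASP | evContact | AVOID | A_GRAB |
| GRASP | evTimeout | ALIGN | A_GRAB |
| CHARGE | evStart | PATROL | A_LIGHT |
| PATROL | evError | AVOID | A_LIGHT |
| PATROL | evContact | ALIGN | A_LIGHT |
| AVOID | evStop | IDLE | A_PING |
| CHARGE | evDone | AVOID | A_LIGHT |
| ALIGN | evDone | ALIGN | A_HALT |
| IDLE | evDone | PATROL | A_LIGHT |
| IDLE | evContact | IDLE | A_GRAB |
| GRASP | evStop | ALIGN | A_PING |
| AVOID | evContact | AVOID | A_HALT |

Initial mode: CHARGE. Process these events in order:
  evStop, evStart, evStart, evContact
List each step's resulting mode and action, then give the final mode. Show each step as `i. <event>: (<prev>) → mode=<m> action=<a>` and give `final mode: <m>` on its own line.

final mode: IDLE

1. evStop: (CHARGE) → mode=AVOID action=A_HALT
2. evStart: (AVOID) → mode=IDLE action=A_GRAB
3. evStart: (IDLE) → mode=IDLE action=A_PING
4. evContact: (IDLE) → mode=IDLE action=A_GRAB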